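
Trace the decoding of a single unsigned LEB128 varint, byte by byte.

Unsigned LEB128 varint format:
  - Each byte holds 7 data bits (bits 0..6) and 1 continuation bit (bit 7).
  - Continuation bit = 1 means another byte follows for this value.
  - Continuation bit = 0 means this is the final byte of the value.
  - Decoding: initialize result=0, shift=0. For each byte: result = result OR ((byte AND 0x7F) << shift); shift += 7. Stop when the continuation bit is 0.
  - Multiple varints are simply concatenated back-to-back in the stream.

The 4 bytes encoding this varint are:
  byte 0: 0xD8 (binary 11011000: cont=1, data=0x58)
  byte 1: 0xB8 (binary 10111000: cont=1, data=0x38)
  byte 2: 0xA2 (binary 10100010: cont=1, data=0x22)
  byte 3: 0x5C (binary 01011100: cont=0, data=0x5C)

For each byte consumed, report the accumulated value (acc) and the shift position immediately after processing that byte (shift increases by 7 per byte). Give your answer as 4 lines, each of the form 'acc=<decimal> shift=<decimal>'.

Answer: acc=88 shift=7
acc=7256 shift=14
acc=564312 shift=21
acc=193502296 shift=28

Derivation:
byte 0=0xD8: payload=0x58=88, contrib = 88<<0 = 88; acc -> 88, shift -> 7
byte 1=0xB8: payload=0x38=56, contrib = 56<<7 = 7168; acc -> 7256, shift -> 14
byte 2=0xA2: payload=0x22=34, contrib = 34<<14 = 557056; acc -> 564312, shift -> 21
byte 3=0x5C: payload=0x5C=92, contrib = 92<<21 = 192937984; acc -> 193502296, shift -> 28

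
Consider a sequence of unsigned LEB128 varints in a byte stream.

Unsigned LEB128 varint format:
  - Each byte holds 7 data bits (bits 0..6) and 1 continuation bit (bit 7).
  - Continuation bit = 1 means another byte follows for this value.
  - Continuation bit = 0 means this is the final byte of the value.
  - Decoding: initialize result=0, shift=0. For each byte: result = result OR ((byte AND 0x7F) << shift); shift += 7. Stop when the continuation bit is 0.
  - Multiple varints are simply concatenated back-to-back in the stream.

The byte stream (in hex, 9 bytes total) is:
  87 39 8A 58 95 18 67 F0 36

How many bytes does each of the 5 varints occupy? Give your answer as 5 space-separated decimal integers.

Answer: 2 2 2 1 2

Derivation:
  byte[0]=0x87 cont=1 payload=0x07=7: acc |= 7<<0 -> acc=7 shift=7
  byte[1]=0x39 cont=0 payload=0x39=57: acc |= 57<<7 -> acc=7303 shift=14 [end]
Varint 1: bytes[0:2] = 87 39 -> value 7303 (2 byte(s))
  byte[2]=0x8A cont=1 payload=0x0A=10: acc |= 10<<0 -> acc=10 shift=7
  byte[3]=0x58 cont=0 payload=0x58=88: acc |= 88<<7 -> acc=11274 shift=14 [end]
Varint 2: bytes[2:4] = 8A 58 -> value 11274 (2 byte(s))
  byte[4]=0x95 cont=1 payload=0x15=21: acc |= 21<<0 -> acc=21 shift=7
  byte[5]=0x18 cont=0 payload=0x18=24: acc |= 24<<7 -> acc=3093 shift=14 [end]
Varint 3: bytes[4:6] = 95 18 -> value 3093 (2 byte(s))
  byte[6]=0x67 cont=0 payload=0x67=103: acc |= 103<<0 -> acc=103 shift=7 [end]
Varint 4: bytes[6:7] = 67 -> value 103 (1 byte(s))
  byte[7]=0xF0 cont=1 payload=0x70=112: acc |= 112<<0 -> acc=112 shift=7
  byte[8]=0x36 cont=0 payload=0x36=54: acc |= 54<<7 -> acc=7024 shift=14 [end]
Varint 5: bytes[7:9] = F0 36 -> value 7024 (2 byte(s))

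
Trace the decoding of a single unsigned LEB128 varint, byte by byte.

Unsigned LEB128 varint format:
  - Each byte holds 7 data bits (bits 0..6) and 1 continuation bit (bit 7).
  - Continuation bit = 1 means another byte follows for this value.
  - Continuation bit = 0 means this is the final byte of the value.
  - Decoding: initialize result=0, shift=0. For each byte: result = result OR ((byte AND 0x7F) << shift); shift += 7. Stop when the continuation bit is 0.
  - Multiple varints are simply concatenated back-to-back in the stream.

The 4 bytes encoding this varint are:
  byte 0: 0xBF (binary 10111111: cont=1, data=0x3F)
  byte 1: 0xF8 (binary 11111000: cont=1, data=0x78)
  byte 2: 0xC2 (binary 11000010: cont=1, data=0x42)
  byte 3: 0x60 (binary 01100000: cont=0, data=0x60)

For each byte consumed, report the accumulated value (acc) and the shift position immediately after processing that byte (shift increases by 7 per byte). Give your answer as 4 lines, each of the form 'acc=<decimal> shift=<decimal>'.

Answer: acc=63 shift=7
acc=15423 shift=14
acc=1096767 shift=21
acc=202423359 shift=28

Derivation:
byte 0=0xBF: payload=0x3F=63, contrib = 63<<0 = 63; acc -> 63, shift -> 7
byte 1=0xF8: payload=0x78=120, contrib = 120<<7 = 15360; acc -> 15423, shift -> 14
byte 2=0xC2: payload=0x42=66, contrib = 66<<14 = 1081344; acc -> 1096767, shift -> 21
byte 3=0x60: payload=0x60=96, contrib = 96<<21 = 201326592; acc -> 202423359, shift -> 28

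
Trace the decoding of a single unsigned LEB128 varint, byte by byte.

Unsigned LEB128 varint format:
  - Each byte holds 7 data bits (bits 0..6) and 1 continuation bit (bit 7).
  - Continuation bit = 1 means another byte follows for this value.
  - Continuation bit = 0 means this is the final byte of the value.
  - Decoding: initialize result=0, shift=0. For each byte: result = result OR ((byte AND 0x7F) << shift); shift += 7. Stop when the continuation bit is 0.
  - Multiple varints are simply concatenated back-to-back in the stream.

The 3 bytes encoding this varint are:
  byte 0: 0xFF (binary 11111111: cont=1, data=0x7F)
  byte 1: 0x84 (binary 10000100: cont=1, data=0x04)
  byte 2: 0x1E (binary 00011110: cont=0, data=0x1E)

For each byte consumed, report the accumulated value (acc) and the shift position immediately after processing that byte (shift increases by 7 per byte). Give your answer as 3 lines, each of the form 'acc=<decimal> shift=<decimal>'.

byte 0=0xFF: payload=0x7F=127, contrib = 127<<0 = 127; acc -> 127, shift -> 7
byte 1=0x84: payload=0x04=4, contrib = 4<<7 = 512; acc -> 639, shift -> 14
byte 2=0x1E: payload=0x1E=30, contrib = 30<<14 = 491520; acc -> 492159, shift -> 21

Answer: acc=127 shift=7
acc=639 shift=14
acc=492159 shift=21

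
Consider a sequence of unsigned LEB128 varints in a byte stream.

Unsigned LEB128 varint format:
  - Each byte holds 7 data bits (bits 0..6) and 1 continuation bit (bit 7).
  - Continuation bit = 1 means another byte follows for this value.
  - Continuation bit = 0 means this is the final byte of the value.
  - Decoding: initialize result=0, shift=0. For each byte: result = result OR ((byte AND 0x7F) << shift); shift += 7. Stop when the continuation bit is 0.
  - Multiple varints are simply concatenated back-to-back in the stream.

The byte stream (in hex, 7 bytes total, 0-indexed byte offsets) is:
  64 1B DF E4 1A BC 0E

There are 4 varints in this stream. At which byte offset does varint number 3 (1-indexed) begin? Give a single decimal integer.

Answer: 2

Derivation:
  byte[0]=0x64 cont=0 payload=0x64=100: acc |= 100<<0 -> acc=100 shift=7 [end]
Varint 1: bytes[0:1] = 64 -> value 100 (1 byte(s))
  byte[1]=0x1B cont=0 payload=0x1B=27: acc |= 27<<0 -> acc=27 shift=7 [end]
Varint 2: bytes[1:2] = 1B -> value 27 (1 byte(s))
  byte[2]=0xDF cont=1 payload=0x5F=95: acc |= 95<<0 -> acc=95 shift=7
  byte[3]=0xE4 cont=1 payload=0x64=100: acc |= 100<<7 -> acc=12895 shift=14
  byte[4]=0x1A cont=0 payload=0x1A=26: acc |= 26<<14 -> acc=438879 shift=21 [end]
Varint 3: bytes[2:5] = DF E4 1A -> value 438879 (3 byte(s))
  byte[5]=0xBC cont=1 payload=0x3C=60: acc |= 60<<0 -> acc=60 shift=7
  byte[6]=0x0E cont=0 payload=0x0E=14: acc |= 14<<7 -> acc=1852 shift=14 [end]
Varint 4: bytes[5:7] = BC 0E -> value 1852 (2 byte(s))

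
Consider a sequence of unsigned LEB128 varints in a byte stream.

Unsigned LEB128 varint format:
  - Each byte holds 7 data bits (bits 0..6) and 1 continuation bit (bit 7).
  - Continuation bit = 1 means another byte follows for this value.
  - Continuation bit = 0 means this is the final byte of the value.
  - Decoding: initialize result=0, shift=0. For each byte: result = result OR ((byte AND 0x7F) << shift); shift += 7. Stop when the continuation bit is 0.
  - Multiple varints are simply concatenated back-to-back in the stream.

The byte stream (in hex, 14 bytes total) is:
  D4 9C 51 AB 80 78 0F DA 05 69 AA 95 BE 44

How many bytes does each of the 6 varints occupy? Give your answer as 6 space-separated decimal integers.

  byte[0]=0xD4 cont=1 payload=0x54=84: acc |= 84<<0 -> acc=84 shift=7
  byte[1]=0x9C cont=1 payload=0x1C=28: acc |= 28<<7 -> acc=3668 shift=14
  byte[2]=0x51 cont=0 payload=0x51=81: acc |= 81<<14 -> acc=1330772 shift=21 [end]
Varint 1: bytes[0:3] = D4 9C 51 -> value 1330772 (3 byte(s))
  byte[3]=0xAB cont=1 payload=0x2B=43: acc |= 43<<0 -> acc=43 shift=7
  byte[4]=0x80 cont=1 payload=0x00=0: acc |= 0<<7 -> acc=43 shift=14
  byte[5]=0x78 cont=0 payload=0x78=120: acc |= 120<<14 -> acc=1966123 shift=21 [end]
Varint 2: bytes[3:6] = AB 80 78 -> value 1966123 (3 byte(s))
  byte[6]=0x0F cont=0 payload=0x0F=15: acc |= 15<<0 -> acc=15 shift=7 [end]
Varint 3: bytes[6:7] = 0F -> value 15 (1 byte(s))
  byte[7]=0xDA cont=1 payload=0x5A=90: acc |= 90<<0 -> acc=90 shift=7
  byte[8]=0x05 cont=0 payload=0x05=5: acc |= 5<<7 -> acc=730 shift=14 [end]
Varint 4: bytes[7:9] = DA 05 -> value 730 (2 byte(s))
  byte[9]=0x69 cont=0 payload=0x69=105: acc |= 105<<0 -> acc=105 shift=7 [end]
Varint 5: bytes[9:10] = 69 -> value 105 (1 byte(s))
  byte[10]=0xAA cont=1 payload=0x2A=42: acc |= 42<<0 -> acc=42 shift=7
  byte[11]=0x95 cont=1 payload=0x15=21: acc |= 21<<7 -> acc=2730 shift=14
  byte[12]=0xBE cont=1 payload=0x3E=62: acc |= 62<<14 -> acc=1018538 shift=21
  byte[13]=0x44 cont=0 payload=0x44=68: acc |= 68<<21 -> acc=143624874 shift=28 [end]
Varint 6: bytes[10:14] = AA 95 BE 44 -> value 143624874 (4 byte(s))

Answer: 3 3 1 2 1 4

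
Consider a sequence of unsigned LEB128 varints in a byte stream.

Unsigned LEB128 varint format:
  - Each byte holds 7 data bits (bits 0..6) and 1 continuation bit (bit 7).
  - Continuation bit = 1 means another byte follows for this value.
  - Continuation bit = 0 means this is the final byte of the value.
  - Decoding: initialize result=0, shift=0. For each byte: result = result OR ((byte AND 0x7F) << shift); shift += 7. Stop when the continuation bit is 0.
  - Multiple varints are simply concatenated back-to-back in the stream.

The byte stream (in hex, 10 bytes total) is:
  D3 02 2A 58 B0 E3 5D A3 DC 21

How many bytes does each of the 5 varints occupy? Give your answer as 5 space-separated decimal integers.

Answer: 2 1 1 3 3

Derivation:
  byte[0]=0xD3 cont=1 payload=0x53=83: acc |= 83<<0 -> acc=83 shift=7
  byte[1]=0x02 cont=0 payload=0x02=2: acc |= 2<<7 -> acc=339 shift=14 [end]
Varint 1: bytes[0:2] = D3 02 -> value 339 (2 byte(s))
  byte[2]=0x2A cont=0 payload=0x2A=42: acc |= 42<<0 -> acc=42 shift=7 [end]
Varint 2: bytes[2:3] = 2A -> value 42 (1 byte(s))
  byte[3]=0x58 cont=0 payload=0x58=88: acc |= 88<<0 -> acc=88 shift=7 [end]
Varint 3: bytes[3:4] = 58 -> value 88 (1 byte(s))
  byte[4]=0xB0 cont=1 payload=0x30=48: acc |= 48<<0 -> acc=48 shift=7
  byte[5]=0xE3 cont=1 payload=0x63=99: acc |= 99<<7 -> acc=12720 shift=14
  byte[6]=0x5D cont=0 payload=0x5D=93: acc |= 93<<14 -> acc=1536432 shift=21 [end]
Varint 4: bytes[4:7] = B0 E3 5D -> value 1536432 (3 byte(s))
  byte[7]=0xA3 cont=1 payload=0x23=35: acc |= 35<<0 -> acc=35 shift=7
  byte[8]=0xDC cont=1 payload=0x5C=92: acc |= 92<<7 -> acc=11811 shift=14
  byte[9]=0x21 cont=0 payload=0x21=33: acc |= 33<<14 -> acc=552483 shift=21 [end]
Varint 5: bytes[7:10] = A3 DC 21 -> value 552483 (3 byte(s))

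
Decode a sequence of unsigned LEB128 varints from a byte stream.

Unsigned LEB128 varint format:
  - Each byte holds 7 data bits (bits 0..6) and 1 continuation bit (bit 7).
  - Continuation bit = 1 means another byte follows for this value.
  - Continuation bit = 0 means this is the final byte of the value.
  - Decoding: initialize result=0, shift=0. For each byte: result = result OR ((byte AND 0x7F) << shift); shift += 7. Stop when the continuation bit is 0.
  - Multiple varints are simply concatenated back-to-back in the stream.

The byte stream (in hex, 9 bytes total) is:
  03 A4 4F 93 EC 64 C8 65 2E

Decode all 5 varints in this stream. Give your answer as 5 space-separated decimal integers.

  byte[0]=0x03 cont=0 payload=0x03=3: acc |= 3<<0 -> acc=3 shift=7 [end]
Varint 1: bytes[0:1] = 03 -> value 3 (1 byte(s))
  byte[1]=0xA4 cont=1 payload=0x24=36: acc |= 36<<0 -> acc=36 shift=7
  byte[2]=0x4F cont=0 payload=0x4F=79: acc |= 79<<7 -> acc=10148 shift=14 [end]
Varint 2: bytes[1:3] = A4 4F -> value 10148 (2 byte(s))
  byte[3]=0x93 cont=1 payload=0x13=19: acc |= 19<<0 -> acc=19 shift=7
  byte[4]=0xEC cont=1 payload=0x6C=108: acc |= 108<<7 -> acc=13843 shift=14
  byte[5]=0x64 cont=0 payload=0x64=100: acc |= 100<<14 -> acc=1652243 shift=21 [end]
Varint 3: bytes[3:6] = 93 EC 64 -> value 1652243 (3 byte(s))
  byte[6]=0xC8 cont=1 payload=0x48=72: acc |= 72<<0 -> acc=72 shift=7
  byte[7]=0x65 cont=0 payload=0x65=101: acc |= 101<<7 -> acc=13000 shift=14 [end]
Varint 4: bytes[6:8] = C8 65 -> value 13000 (2 byte(s))
  byte[8]=0x2E cont=0 payload=0x2E=46: acc |= 46<<0 -> acc=46 shift=7 [end]
Varint 5: bytes[8:9] = 2E -> value 46 (1 byte(s))

Answer: 3 10148 1652243 13000 46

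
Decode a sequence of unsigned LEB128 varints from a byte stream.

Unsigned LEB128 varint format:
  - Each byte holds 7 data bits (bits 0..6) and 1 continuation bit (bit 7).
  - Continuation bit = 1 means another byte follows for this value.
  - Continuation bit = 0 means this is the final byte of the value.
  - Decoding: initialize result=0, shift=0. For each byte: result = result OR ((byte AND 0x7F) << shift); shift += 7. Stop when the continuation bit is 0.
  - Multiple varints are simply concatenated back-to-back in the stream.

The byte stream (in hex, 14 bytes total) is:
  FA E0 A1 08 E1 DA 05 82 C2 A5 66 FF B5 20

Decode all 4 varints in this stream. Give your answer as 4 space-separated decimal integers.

  byte[0]=0xFA cont=1 payload=0x7A=122: acc |= 122<<0 -> acc=122 shift=7
  byte[1]=0xE0 cont=1 payload=0x60=96: acc |= 96<<7 -> acc=12410 shift=14
  byte[2]=0xA1 cont=1 payload=0x21=33: acc |= 33<<14 -> acc=553082 shift=21
  byte[3]=0x08 cont=0 payload=0x08=8: acc |= 8<<21 -> acc=17330298 shift=28 [end]
Varint 1: bytes[0:4] = FA E0 A1 08 -> value 17330298 (4 byte(s))
  byte[4]=0xE1 cont=1 payload=0x61=97: acc |= 97<<0 -> acc=97 shift=7
  byte[5]=0xDA cont=1 payload=0x5A=90: acc |= 90<<7 -> acc=11617 shift=14
  byte[6]=0x05 cont=0 payload=0x05=5: acc |= 5<<14 -> acc=93537 shift=21 [end]
Varint 2: bytes[4:7] = E1 DA 05 -> value 93537 (3 byte(s))
  byte[7]=0x82 cont=1 payload=0x02=2: acc |= 2<<0 -> acc=2 shift=7
  byte[8]=0xC2 cont=1 payload=0x42=66: acc |= 66<<7 -> acc=8450 shift=14
  byte[9]=0xA5 cont=1 payload=0x25=37: acc |= 37<<14 -> acc=614658 shift=21
  byte[10]=0x66 cont=0 payload=0x66=102: acc |= 102<<21 -> acc=214524162 shift=28 [end]
Varint 3: bytes[7:11] = 82 C2 A5 66 -> value 214524162 (4 byte(s))
  byte[11]=0xFF cont=1 payload=0x7F=127: acc |= 127<<0 -> acc=127 shift=7
  byte[12]=0xB5 cont=1 payload=0x35=53: acc |= 53<<7 -> acc=6911 shift=14
  byte[13]=0x20 cont=0 payload=0x20=32: acc |= 32<<14 -> acc=531199 shift=21 [end]
Varint 4: bytes[11:14] = FF B5 20 -> value 531199 (3 byte(s))

Answer: 17330298 93537 214524162 531199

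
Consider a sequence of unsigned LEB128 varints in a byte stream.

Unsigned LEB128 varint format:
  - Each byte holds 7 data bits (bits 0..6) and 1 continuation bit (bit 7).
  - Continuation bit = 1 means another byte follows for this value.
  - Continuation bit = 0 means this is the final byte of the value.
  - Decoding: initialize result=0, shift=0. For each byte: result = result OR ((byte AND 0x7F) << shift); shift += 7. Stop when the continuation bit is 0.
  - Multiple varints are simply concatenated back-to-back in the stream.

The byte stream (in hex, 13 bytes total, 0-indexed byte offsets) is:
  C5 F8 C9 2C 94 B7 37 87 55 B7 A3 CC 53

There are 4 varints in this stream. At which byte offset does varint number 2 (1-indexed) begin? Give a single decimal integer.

  byte[0]=0xC5 cont=1 payload=0x45=69: acc |= 69<<0 -> acc=69 shift=7
  byte[1]=0xF8 cont=1 payload=0x78=120: acc |= 120<<7 -> acc=15429 shift=14
  byte[2]=0xC9 cont=1 payload=0x49=73: acc |= 73<<14 -> acc=1211461 shift=21
  byte[3]=0x2C cont=0 payload=0x2C=44: acc |= 44<<21 -> acc=93486149 shift=28 [end]
Varint 1: bytes[0:4] = C5 F8 C9 2C -> value 93486149 (4 byte(s))
  byte[4]=0x94 cont=1 payload=0x14=20: acc |= 20<<0 -> acc=20 shift=7
  byte[5]=0xB7 cont=1 payload=0x37=55: acc |= 55<<7 -> acc=7060 shift=14
  byte[6]=0x37 cont=0 payload=0x37=55: acc |= 55<<14 -> acc=908180 shift=21 [end]
Varint 2: bytes[4:7] = 94 B7 37 -> value 908180 (3 byte(s))
  byte[7]=0x87 cont=1 payload=0x07=7: acc |= 7<<0 -> acc=7 shift=7
  byte[8]=0x55 cont=0 payload=0x55=85: acc |= 85<<7 -> acc=10887 shift=14 [end]
Varint 3: bytes[7:9] = 87 55 -> value 10887 (2 byte(s))
  byte[9]=0xB7 cont=1 payload=0x37=55: acc |= 55<<0 -> acc=55 shift=7
  byte[10]=0xA3 cont=1 payload=0x23=35: acc |= 35<<7 -> acc=4535 shift=14
  byte[11]=0xCC cont=1 payload=0x4C=76: acc |= 76<<14 -> acc=1249719 shift=21
  byte[12]=0x53 cont=0 payload=0x53=83: acc |= 83<<21 -> acc=175313335 shift=28 [end]
Varint 4: bytes[9:13] = B7 A3 CC 53 -> value 175313335 (4 byte(s))

Answer: 4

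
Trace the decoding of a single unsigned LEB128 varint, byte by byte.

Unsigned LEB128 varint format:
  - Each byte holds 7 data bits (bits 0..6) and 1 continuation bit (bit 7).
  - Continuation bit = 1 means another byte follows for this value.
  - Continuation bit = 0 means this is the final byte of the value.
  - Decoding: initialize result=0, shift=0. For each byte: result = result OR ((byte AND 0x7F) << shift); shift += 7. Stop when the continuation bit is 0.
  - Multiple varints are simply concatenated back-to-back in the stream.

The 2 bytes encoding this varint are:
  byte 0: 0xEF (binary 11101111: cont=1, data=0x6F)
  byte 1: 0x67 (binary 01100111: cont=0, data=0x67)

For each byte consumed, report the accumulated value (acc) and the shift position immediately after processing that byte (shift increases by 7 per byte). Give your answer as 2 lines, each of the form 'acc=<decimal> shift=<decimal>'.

byte 0=0xEF: payload=0x6F=111, contrib = 111<<0 = 111; acc -> 111, shift -> 7
byte 1=0x67: payload=0x67=103, contrib = 103<<7 = 13184; acc -> 13295, shift -> 14

Answer: acc=111 shift=7
acc=13295 shift=14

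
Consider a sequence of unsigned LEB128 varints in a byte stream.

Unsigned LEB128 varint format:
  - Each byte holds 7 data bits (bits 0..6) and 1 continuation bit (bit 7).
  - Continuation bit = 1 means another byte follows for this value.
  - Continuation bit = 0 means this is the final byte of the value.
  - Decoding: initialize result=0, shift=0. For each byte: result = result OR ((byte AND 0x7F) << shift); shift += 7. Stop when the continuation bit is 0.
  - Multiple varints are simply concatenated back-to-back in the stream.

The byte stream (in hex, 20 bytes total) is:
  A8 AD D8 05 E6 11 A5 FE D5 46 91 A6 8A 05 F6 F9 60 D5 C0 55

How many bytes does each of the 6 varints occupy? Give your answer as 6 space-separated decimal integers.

Answer: 4 2 4 4 3 3

Derivation:
  byte[0]=0xA8 cont=1 payload=0x28=40: acc |= 40<<0 -> acc=40 shift=7
  byte[1]=0xAD cont=1 payload=0x2D=45: acc |= 45<<7 -> acc=5800 shift=14
  byte[2]=0xD8 cont=1 payload=0x58=88: acc |= 88<<14 -> acc=1447592 shift=21
  byte[3]=0x05 cont=0 payload=0x05=5: acc |= 5<<21 -> acc=11933352 shift=28 [end]
Varint 1: bytes[0:4] = A8 AD D8 05 -> value 11933352 (4 byte(s))
  byte[4]=0xE6 cont=1 payload=0x66=102: acc |= 102<<0 -> acc=102 shift=7
  byte[5]=0x11 cont=0 payload=0x11=17: acc |= 17<<7 -> acc=2278 shift=14 [end]
Varint 2: bytes[4:6] = E6 11 -> value 2278 (2 byte(s))
  byte[6]=0xA5 cont=1 payload=0x25=37: acc |= 37<<0 -> acc=37 shift=7
  byte[7]=0xFE cont=1 payload=0x7E=126: acc |= 126<<7 -> acc=16165 shift=14
  byte[8]=0xD5 cont=1 payload=0x55=85: acc |= 85<<14 -> acc=1408805 shift=21
  byte[9]=0x46 cont=0 payload=0x46=70: acc |= 70<<21 -> acc=148209445 shift=28 [end]
Varint 3: bytes[6:10] = A5 FE D5 46 -> value 148209445 (4 byte(s))
  byte[10]=0x91 cont=1 payload=0x11=17: acc |= 17<<0 -> acc=17 shift=7
  byte[11]=0xA6 cont=1 payload=0x26=38: acc |= 38<<7 -> acc=4881 shift=14
  byte[12]=0x8A cont=1 payload=0x0A=10: acc |= 10<<14 -> acc=168721 shift=21
  byte[13]=0x05 cont=0 payload=0x05=5: acc |= 5<<21 -> acc=10654481 shift=28 [end]
Varint 4: bytes[10:14] = 91 A6 8A 05 -> value 10654481 (4 byte(s))
  byte[14]=0xF6 cont=1 payload=0x76=118: acc |= 118<<0 -> acc=118 shift=7
  byte[15]=0xF9 cont=1 payload=0x79=121: acc |= 121<<7 -> acc=15606 shift=14
  byte[16]=0x60 cont=0 payload=0x60=96: acc |= 96<<14 -> acc=1588470 shift=21 [end]
Varint 5: bytes[14:17] = F6 F9 60 -> value 1588470 (3 byte(s))
  byte[17]=0xD5 cont=1 payload=0x55=85: acc |= 85<<0 -> acc=85 shift=7
  byte[18]=0xC0 cont=1 payload=0x40=64: acc |= 64<<7 -> acc=8277 shift=14
  byte[19]=0x55 cont=0 payload=0x55=85: acc |= 85<<14 -> acc=1400917 shift=21 [end]
Varint 6: bytes[17:20] = D5 C0 55 -> value 1400917 (3 byte(s))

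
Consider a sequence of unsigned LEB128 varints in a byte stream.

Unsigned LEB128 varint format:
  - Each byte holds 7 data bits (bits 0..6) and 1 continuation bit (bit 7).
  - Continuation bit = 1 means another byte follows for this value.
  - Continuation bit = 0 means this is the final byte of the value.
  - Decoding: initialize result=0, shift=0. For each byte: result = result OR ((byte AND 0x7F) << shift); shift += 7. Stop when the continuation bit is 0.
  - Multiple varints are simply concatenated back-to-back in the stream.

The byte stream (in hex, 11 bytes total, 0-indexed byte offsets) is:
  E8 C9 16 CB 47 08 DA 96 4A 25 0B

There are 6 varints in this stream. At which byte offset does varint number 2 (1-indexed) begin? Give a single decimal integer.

Answer: 3

Derivation:
  byte[0]=0xE8 cont=1 payload=0x68=104: acc |= 104<<0 -> acc=104 shift=7
  byte[1]=0xC9 cont=1 payload=0x49=73: acc |= 73<<7 -> acc=9448 shift=14
  byte[2]=0x16 cont=0 payload=0x16=22: acc |= 22<<14 -> acc=369896 shift=21 [end]
Varint 1: bytes[0:3] = E8 C9 16 -> value 369896 (3 byte(s))
  byte[3]=0xCB cont=1 payload=0x4B=75: acc |= 75<<0 -> acc=75 shift=7
  byte[4]=0x47 cont=0 payload=0x47=71: acc |= 71<<7 -> acc=9163 shift=14 [end]
Varint 2: bytes[3:5] = CB 47 -> value 9163 (2 byte(s))
  byte[5]=0x08 cont=0 payload=0x08=8: acc |= 8<<0 -> acc=8 shift=7 [end]
Varint 3: bytes[5:6] = 08 -> value 8 (1 byte(s))
  byte[6]=0xDA cont=1 payload=0x5A=90: acc |= 90<<0 -> acc=90 shift=7
  byte[7]=0x96 cont=1 payload=0x16=22: acc |= 22<<7 -> acc=2906 shift=14
  byte[8]=0x4A cont=0 payload=0x4A=74: acc |= 74<<14 -> acc=1215322 shift=21 [end]
Varint 4: bytes[6:9] = DA 96 4A -> value 1215322 (3 byte(s))
  byte[9]=0x25 cont=0 payload=0x25=37: acc |= 37<<0 -> acc=37 shift=7 [end]
Varint 5: bytes[9:10] = 25 -> value 37 (1 byte(s))
  byte[10]=0x0B cont=0 payload=0x0B=11: acc |= 11<<0 -> acc=11 shift=7 [end]
Varint 6: bytes[10:11] = 0B -> value 11 (1 byte(s))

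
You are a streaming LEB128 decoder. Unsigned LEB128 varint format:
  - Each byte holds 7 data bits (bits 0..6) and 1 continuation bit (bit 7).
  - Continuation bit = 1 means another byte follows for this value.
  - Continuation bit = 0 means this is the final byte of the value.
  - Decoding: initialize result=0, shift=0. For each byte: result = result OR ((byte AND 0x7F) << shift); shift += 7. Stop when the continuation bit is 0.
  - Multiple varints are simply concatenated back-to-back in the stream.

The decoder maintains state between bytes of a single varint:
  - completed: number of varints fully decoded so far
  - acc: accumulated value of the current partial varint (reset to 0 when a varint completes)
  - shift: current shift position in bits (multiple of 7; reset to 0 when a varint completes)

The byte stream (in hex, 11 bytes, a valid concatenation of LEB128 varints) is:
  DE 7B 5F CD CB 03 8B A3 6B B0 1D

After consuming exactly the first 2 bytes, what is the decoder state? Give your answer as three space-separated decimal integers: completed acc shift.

byte[0]=0xDE cont=1 payload=0x5E: acc |= 94<<0 -> completed=0 acc=94 shift=7
byte[1]=0x7B cont=0 payload=0x7B: varint #1 complete (value=15838); reset -> completed=1 acc=0 shift=0

Answer: 1 0 0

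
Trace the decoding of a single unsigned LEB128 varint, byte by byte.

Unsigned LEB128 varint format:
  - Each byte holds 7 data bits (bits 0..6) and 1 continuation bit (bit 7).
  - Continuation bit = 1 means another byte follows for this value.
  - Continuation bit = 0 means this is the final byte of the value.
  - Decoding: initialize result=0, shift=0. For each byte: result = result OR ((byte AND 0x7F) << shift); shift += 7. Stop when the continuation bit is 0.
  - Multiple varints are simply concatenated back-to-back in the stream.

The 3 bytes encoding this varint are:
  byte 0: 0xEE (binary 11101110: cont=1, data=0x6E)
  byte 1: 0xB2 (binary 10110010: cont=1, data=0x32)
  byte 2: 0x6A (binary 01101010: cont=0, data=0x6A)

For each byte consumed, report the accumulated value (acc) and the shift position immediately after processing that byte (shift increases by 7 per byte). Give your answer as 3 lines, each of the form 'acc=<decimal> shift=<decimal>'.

byte 0=0xEE: payload=0x6E=110, contrib = 110<<0 = 110; acc -> 110, shift -> 7
byte 1=0xB2: payload=0x32=50, contrib = 50<<7 = 6400; acc -> 6510, shift -> 14
byte 2=0x6A: payload=0x6A=106, contrib = 106<<14 = 1736704; acc -> 1743214, shift -> 21

Answer: acc=110 shift=7
acc=6510 shift=14
acc=1743214 shift=21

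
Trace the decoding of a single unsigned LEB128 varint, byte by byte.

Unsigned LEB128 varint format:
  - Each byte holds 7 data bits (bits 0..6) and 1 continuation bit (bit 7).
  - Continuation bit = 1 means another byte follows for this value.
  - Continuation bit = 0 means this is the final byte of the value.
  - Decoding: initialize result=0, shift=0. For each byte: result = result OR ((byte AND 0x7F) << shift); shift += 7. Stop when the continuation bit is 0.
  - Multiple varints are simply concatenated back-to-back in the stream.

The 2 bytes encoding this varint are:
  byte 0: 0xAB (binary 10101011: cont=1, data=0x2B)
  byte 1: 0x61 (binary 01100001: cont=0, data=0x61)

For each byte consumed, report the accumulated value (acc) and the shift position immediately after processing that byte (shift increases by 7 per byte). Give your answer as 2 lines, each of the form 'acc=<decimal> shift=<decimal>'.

Answer: acc=43 shift=7
acc=12459 shift=14

Derivation:
byte 0=0xAB: payload=0x2B=43, contrib = 43<<0 = 43; acc -> 43, shift -> 7
byte 1=0x61: payload=0x61=97, contrib = 97<<7 = 12416; acc -> 12459, shift -> 14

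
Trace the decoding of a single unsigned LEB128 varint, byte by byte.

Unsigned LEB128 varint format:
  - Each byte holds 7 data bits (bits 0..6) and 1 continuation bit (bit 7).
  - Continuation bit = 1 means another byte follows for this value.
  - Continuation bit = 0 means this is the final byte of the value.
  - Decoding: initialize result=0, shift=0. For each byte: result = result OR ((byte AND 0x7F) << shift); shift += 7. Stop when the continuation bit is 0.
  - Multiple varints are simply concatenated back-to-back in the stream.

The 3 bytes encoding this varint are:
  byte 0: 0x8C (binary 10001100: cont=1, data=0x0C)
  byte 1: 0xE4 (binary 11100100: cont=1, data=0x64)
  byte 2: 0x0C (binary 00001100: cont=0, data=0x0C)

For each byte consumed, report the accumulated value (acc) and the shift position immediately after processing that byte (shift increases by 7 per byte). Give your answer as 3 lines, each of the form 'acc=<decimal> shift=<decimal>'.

Answer: acc=12 shift=7
acc=12812 shift=14
acc=209420 shift=21

Derivation:
byte 0=0x8C: payload=0x0C=12, contrib = 12<<0 = 12; acc -> 12, shift -> 7
byte 1=0xE4: payload=0x64=100, contrib = 100<<7 = 12800; acc -> 12812, shift -> 14
byte 2=0x0C: payload=0x0C=12, contrib = 12<<14 = 196608; acc -> 209420, shift -> 21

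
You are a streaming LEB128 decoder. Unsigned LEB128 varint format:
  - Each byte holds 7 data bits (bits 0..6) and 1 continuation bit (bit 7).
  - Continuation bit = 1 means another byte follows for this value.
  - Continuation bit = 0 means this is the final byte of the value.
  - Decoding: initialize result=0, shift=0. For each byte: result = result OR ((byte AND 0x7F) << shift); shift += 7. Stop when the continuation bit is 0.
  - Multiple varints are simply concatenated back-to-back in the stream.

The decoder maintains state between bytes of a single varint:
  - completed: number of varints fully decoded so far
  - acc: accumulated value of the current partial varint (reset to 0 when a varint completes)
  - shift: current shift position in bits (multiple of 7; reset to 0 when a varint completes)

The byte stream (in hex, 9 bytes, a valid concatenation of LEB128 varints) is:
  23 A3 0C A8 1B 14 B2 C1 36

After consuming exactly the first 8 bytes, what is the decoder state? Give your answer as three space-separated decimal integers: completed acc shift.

byte[0]=0x23 cont=0 payload=0x23: varint #1 complete (value=35); reset -> completed=1 acc=0 shift=0
byte[1]=0xA3 cont=1 payload=0x23: acc |= 35<<0 -> completed=1 acc=35 shift=7
byte[2]=0x0C cont=0 payload=0x0C: varint #2 complete (value=1571); reset -> completed=2 acc=0 shift=0
byte[3]=0xA8 cont=1 payload=0x28: acc |= 40<<0 -> completed=2 acc=40 shift=7
byte[4]=0x1B cont=0 payload=0x1B: varint #3 complete (value=3496); reset -> completed=3 acc=0 shift=0
byte[5]=0x14 cont=0 payload=0x14: varint #4 complete (value=20); reset -> completed=4 acc=0 shift=0
byte[6]=0xB2 cont=1 payload=0x32: acc |= 50<<0 -> completed=4 acc=50 shift=7
byte[7]=0xC1 cont=1 payload=0x41: acc |= 65<<7 -> completed=4 acc=8370 shift=14

Answer: 4 8370 14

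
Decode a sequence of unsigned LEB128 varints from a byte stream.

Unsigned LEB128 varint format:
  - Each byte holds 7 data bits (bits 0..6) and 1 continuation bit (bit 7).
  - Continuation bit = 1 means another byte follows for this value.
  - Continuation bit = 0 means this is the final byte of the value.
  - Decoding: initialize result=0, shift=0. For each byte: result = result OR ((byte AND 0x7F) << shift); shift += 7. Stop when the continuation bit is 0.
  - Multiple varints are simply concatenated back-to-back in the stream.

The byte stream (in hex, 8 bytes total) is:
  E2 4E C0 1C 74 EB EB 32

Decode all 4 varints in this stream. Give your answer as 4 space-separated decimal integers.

  byte[0]=0xE2 cont=1 payload=0x62=98: acc |= 98<<0 -> acc=98 shift=7
  byte[1]=0x4E cont=0 payload=0x4E=78: acc |= 78<<7 -> acc=10082 shift=14 [end]
Varint 1: bytes[0:2] = E2 4E -> value 10082 (2 byte(s))
  byte[2]=0xC0 cont=1 payload=0x40=64: acc |= 64<<0 -> acc=64 shift=7
  byte[3]=0x1C cont=0 payload=0x1C=28: acc |= 28<<7 -> acc=3648 shift=14 [end]
Varint 2: bytes[2:4] = C0 1C -> value 3648 (2 byte(s))
  byte[4]=0x74 cont=0 payload=0x74=116: acc |= 116<<0 -> acc=116 shift=7 [end]
Varint 3: bytes[4:5] = 74 -> value 116 (1 byte(s))
  byte[5]=0xEB cont=1 payload=0x6B=107: acc |= 107<<0 -> acc=107 shift=7
  byte[6]=0xEB cont=1 payload=0x6B=107: acc |= 107<<7 -> acc=13803 shift=14
  byte[7]=0x32 cont=0 payload=0x32=50: acc |= 50<<14 -> acc=833003 shift=21 [end]
Varint 4: bytes[5:8] = EB EB 32 -> value 833003 (3 byte(s))

Answer: 10082 3648 116 833003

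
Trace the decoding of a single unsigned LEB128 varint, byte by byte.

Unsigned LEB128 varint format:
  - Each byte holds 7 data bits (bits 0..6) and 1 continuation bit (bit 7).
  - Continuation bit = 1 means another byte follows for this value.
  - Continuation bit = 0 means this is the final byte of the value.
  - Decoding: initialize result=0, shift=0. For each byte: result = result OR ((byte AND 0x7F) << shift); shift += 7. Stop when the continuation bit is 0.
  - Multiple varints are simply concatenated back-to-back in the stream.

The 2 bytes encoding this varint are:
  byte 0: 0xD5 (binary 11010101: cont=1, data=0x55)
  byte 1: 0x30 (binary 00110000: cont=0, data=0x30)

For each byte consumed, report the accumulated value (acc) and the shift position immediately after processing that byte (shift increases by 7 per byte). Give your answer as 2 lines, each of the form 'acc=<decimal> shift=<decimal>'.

Answer: acc=85 shift=7
acc=6229 shift=14

Derivation:
byte 0=0xD5: payload=0x55=85, contrib = 85<<0 = 85; acc -> 85, shift -> 7
byte 1=0x30: payload=0x30=48, contrib = 48<<7 = 6144; acc -> 6229, shift -> 14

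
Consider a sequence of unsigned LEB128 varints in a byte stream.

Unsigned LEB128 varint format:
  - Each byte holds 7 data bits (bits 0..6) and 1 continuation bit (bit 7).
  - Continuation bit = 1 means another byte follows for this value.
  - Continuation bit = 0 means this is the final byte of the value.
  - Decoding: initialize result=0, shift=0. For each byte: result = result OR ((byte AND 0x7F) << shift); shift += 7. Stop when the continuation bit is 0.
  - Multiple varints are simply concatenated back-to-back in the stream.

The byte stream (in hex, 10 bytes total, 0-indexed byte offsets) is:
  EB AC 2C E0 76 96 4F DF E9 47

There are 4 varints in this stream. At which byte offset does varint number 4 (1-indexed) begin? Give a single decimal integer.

Answer: 7

Derivation:
  byte[0]=0xEB cont=1 payload=0x6B=107: acc |= 107<<0 -> acc=107 shift=7
  byte[1]=0xAC cont=1 payload=0x2C=44: acc |= 44<<7 -> acc=5739 shift=14
  byte[2]=0x2C cont=0 payload=0x2C=44: acc |= 44<<14 -> acc=726635 shift=21 [end]
Varint 1: bytes[0:3] = EB AC 2C -> value 726635 (3 byte(s))
  byte[3]=0xE0 cont=1 payload=0x60=96: acc |= 96<<0 -> acc=96 shift=7
  byte[4]=0x76 cont=0 payload=0x76=118: acc |= 118<<7 -> acc=15200 shift=14 [end]
Varint 2: bytes[3:5] = E0 76 -> value 15200 (2 byte(s))
  byte[5]=0x96 cont=1 payload=0x16=22: acc |= 22<<0 -> acc=22 shift=7
  byte[6]=0x4F cont=0 payload=0x4F=79: acc |= 79<<7 -> acc=10134 shift=14 [end]
Varint 3: bytes[5:7] = 96 4F -> value 10134 (2 byte(s))
  byte[7]=0xDF cont=1 payload=0x5F=95: acc |= 95<<0 -> acc=95 shift=7
  byte[8]=0xE9 cont=1 payload=0x69=105: acc |= 105<<7 -> acc=13535 shift=14
  byte[9]=0x47 cont=0 payload=0x47=71: acc |= 71<<14 -> acc=1176799 shift=21 [end]
Varint 4: bytes[7:10] = DF E9 47 -> value 1176799 (3 byte(s))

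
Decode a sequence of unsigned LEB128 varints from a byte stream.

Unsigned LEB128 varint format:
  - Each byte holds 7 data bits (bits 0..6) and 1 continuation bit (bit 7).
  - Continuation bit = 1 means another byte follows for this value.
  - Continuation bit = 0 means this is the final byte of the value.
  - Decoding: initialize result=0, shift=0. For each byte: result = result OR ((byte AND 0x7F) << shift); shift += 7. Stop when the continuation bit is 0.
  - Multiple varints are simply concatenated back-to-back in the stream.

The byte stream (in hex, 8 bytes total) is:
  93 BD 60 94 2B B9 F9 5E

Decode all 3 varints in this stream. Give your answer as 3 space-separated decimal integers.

Answer: 1580691 5524 1555641

Derivation:
  byte[0]=0x93 cont=1 payload=0x13=19: acc |= 19<<0 -> acc=19 shift=7
  byte[1]=0xBD cont=1 payload=0x3D=61: acc |= 61<<7 -> acc=7827 shift=14
  byte[2]=0x60 cont=0 payload=0x60=96: acc |= 96<<14 -> acc=1580691 shift=21 [end]
Varint 1: bytes[0:3] = 93 BD 60 -> value 1580691 (3 byte(s))
  byte[3]=0x94 cont=1 payload=0x14=20: acc |= 20<<0 -> acc=20 shift=7
  byte[4]=0x2B cont=0 payload=0x2B=43: acc |= 43<<7 -> acc=5524 shift=14 [end]
Varint 2: bytes[3:5] = 94 2B -> value 5524 (2 byte(s))
  byte[5]=0xB9 cont=1 payload=0x39=57: acc |= 57<<0 -> acc=57 shift=7
  byte[6]=0xF9 cont=1 payload=0x79=121: acc |= 121<<7 -> acc=15545 shift=14
  byte[7]=0x5E cont=0 payload=0x5E=94: acc |= 94<<14 -> acc=1555641 shift=21 [end]
Varint 3: bytes[5:8] = B9 F9 5E -> value 1555641 (3 byte(s))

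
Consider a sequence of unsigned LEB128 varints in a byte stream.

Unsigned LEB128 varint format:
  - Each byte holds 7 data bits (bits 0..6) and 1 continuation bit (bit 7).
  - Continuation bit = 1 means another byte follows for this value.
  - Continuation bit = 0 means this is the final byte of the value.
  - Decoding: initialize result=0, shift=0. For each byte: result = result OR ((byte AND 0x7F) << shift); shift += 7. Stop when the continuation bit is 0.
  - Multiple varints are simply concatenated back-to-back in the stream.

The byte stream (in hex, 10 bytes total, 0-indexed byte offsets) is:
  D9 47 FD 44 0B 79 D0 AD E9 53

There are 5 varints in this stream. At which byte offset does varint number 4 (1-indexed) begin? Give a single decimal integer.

Answer: 5

Derivation:
  byte[0]=0xD9 cont=1 payload=0x59=89: acc |= 89<<0 -> acc=89 shift=7
  byte[1]=0x47 cont=0 payload=0x47=71: acc |= 71<<7 -> acc=9177 shift=14 [end]
Varint 1: bytes[0:2] = D9 47 -> value 9177 (2 byte(s))
  byte[2]=0xFD cont=1 payload=0x7D=125: acc |= 125<<0 -> acc=125 shift=7
  byte[3]=0x44 cont=0 payload=0x44=68: acc |= 68<<7 -> acc=8829 shift=14 [end]
Varint 2: bytes[2:4] = FD 44 -> value 8829 (2 byte(s))
  byte[4]=0x0B cont=0 payload=0x0B=11: acc |= 11<<0 -> acc=11 shift=7 [end]
Varint 3: bytes[4:5] = 0B -> value 11 (1 byte(s))
  byte[5]=0x79 cont=0 payload=0x79=121: acc |= 121<<0 -> acc=121 shift=7 [end]
Varint 4: bytes[5:6] = 79 -> value 121 (1 byte(s))
  byte[6]=0xD0 cont=1 payload=0x50=80: acc |= 80<<0 -> acc=80 shift=7
  byte[7]=0xAD cont=1 payload=0x2D=45: acc |= 45<<7 -> acc=5840 shift=14
  byte[8]=0xE9 cont=1 payload=0x69=105: acc |= 105<<14 -> acc=1726160 shift=21
  byte[9]=0x53 cont=0 payload=0x53=83: acc |= 83<<21 -> acc=175789776 shift=28 [end]
Varint 5: bytes[6:10] = D0 AD E9 53 -> value 175789776 (4 byte(s))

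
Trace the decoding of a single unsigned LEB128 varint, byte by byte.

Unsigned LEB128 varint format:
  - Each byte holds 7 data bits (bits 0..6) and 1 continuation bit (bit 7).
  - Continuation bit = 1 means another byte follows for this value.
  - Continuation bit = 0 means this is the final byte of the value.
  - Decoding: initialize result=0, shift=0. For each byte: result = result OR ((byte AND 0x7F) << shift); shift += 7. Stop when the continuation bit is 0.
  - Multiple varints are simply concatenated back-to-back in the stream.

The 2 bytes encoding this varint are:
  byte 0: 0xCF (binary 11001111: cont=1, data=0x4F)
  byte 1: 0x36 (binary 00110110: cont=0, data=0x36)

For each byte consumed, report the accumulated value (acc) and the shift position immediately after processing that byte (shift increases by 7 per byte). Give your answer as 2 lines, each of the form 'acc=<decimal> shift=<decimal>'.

Answer: acc=79 shift=7
acc=6991 shift=14

Derivation:
byte 0=0xCF: payload=0x4F=79, contrib = 79<<0 = 79; acc -> 79, shift -> 7
byte 1=0x36: payload=0x36=54, contrib = 54<<7 = 6912; acc -> 6991, shift -> 14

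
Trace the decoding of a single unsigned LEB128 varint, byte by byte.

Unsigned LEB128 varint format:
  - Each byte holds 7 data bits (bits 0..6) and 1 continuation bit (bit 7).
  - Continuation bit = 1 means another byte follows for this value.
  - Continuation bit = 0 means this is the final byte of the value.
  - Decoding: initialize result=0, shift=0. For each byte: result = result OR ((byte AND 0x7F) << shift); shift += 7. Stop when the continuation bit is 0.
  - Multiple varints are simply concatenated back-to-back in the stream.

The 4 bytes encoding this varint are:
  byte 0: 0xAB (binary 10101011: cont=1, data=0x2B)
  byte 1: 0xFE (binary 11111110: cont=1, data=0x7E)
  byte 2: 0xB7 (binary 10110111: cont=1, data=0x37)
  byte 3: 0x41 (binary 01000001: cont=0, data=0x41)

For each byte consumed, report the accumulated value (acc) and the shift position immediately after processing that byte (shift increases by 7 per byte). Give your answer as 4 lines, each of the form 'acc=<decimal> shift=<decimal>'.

Answer: acc=43 shift=7
acc=16171 shift=14
acc=917291 shift=21
acc=137232171 shift=28

Derivation:
byte 0=0xAB: payload=0x2B=43, contrib = 43<<0 = 43; acc -> 43, shift -> 7
byte 1=0xFE: payload=0x7E=126, contrib = 126<<7 = 16128; acc -> 16171, shift -> 14
byte 2=0xB7: payload=0x37=55, contrib = 55<<14 = 901120; acc -> 917291, shift -> 21
byte 3=0x41: payload=0x41=65, contrib = 65<<21 = 136314880; acc -> 137232171, shift -> 28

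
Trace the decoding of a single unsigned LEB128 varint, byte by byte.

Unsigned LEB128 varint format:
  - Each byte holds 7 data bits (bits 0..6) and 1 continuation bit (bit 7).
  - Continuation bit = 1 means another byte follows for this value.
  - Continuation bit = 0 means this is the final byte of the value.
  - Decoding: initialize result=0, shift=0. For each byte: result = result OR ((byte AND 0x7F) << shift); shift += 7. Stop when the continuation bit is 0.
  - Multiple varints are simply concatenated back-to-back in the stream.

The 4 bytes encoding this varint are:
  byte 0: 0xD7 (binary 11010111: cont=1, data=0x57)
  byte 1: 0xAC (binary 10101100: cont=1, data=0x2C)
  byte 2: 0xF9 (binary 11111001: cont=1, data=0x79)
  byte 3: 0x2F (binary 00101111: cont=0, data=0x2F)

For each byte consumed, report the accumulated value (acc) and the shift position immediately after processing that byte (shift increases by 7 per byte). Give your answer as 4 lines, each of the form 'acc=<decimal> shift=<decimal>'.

byte 0=0xD7: payload=0x57=87, contrib = 87<<0 = 87; acc -> 87, shift -> 7
byte 1=0xAC: payload=0x2C=44, contrib = 44<<7 = 5632; acc -> 5719, shift -> 14
byte 2=0xF9: payload=0x79=121, contrib = 121<<14 = 1982464; acc -> 1988183, shift -> 21
byte 3=0x2F: payload=0x2F=47, contrib = 47<<21 = 98566144; acc -> 100554327, shift -> 28

Answer: acc=87 shift=7
acc=5719 shift=14
acc=1988183 shift=21
acc=100554327 shift=28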